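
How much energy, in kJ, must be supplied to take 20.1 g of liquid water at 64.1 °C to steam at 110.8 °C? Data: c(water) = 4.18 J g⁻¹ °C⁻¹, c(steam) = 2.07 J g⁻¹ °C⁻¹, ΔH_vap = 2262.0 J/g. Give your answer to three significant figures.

q1 (heat water 64.1→100.0 °C): 20.1 × 4.18 × 35.9 = 3016 J
q2 (vaporize at 100 °C): 20.1 × 2262.0 = 45466 J
q3 (heat steam 100.0→110.8 °C): 20.1 × 2.07 × 10.8 = 449 J
Total: 3016 + 45466 + 449 = 48931 J = 48.9 kJ

q = 48.9 kJ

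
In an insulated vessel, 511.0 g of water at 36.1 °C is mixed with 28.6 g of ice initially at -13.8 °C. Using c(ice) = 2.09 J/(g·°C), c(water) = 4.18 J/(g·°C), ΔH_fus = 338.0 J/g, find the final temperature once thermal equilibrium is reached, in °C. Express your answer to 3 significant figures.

Heat to bring ice to 0 °C and melt it: q₁ = 28.6×2.09×13.8 + 28.6×338.0 = 10492 J
Heat the water can supply cooling to 0 °C: 511.0×4.18×36.1 = 77108.9 J > q₁, so all ice melts.
Energy balance: 511.0×4.18×(36.1 − T) = 10492 + 28.6×4.18×(T − 0)
2135.98(36.1 − T) = 10492 + 119.548 T
77108.9 − 10492 = 2255.528 T
T = 66616.9 / 2255.528 = 29.53 °C

T_f = 29.5 °C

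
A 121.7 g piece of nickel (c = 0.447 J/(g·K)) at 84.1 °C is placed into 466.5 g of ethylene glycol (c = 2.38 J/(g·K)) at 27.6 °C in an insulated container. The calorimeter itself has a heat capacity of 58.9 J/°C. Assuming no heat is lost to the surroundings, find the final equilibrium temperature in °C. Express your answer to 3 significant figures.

T_f = 30.1 °C

Heat lost by nickel = heat gained by ethylene glycol + calorimeter.
(121.7)(0.447)(84.1 − T) = [(466.5)(2.38) + 58.9](T − 27.6)
54.3999 (84.1 − T) = 1169.17 (T − 27.6)
4575.0 − 54.3999 T = 1169.17 T − 32269
36844.0 = 1223.5699 T
T = 30.11 °C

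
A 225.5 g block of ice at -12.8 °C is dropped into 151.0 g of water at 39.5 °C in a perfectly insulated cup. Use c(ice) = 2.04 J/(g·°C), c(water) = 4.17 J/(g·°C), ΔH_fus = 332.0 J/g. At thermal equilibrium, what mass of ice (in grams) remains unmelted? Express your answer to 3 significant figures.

Heat to warm all ice to 0 °C: 225.5×2.04×12.8 = 5888.3 J
Heat released by water cooling to 0 °C: 151.0×4.17×39.5 = 24872 J
24872 J < 5888.3 + 225.5×332.0 = 80754.3 J, so not all ice melts; final T = 0 °C.
Heat left for melting: 24872 − 5888.3 = 18983.7 J
Mass melted = 18983.7 / 332.0 = 57.18 g
Ice remaining = 225.5 − 57.18 = 168.32 g

m_ice remaining = 168 g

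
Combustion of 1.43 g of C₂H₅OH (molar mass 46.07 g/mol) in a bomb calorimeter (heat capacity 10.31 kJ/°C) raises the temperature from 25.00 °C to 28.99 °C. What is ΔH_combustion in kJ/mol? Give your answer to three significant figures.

ΔH = -1330 kJ/mol

ΔT = 28.99 − 25.00 = 3.99 °C
q_cal = C_cal × ΔT = 10.31 × 3.99 = 41.1369 kJ
n = 1.43 / 46.07 = 0.03104 mol
q_rxn = −q_cal = -41.1369 kJ
ΔH = -41.1369 / 0.03104 = -1325 kJ/mol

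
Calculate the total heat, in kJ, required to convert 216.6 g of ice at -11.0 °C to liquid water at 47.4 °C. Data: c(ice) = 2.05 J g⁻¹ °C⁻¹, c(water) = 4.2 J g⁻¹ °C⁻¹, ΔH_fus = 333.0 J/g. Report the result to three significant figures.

q1 (heat ice -11.0→0.0 °C): 216.6 × 2.05 × 11.0 = 4884 J
q2 (melt at 0 °C): 216.6 × 333.0 = 72128 J
q3 (heat water 0.0→47.4 °C): 216.6 × 4.2 × 47.4 = 43121 J
Total: 4884 + 72128 + 43121 = 120133 J = 120 kJ

q = 120 kJ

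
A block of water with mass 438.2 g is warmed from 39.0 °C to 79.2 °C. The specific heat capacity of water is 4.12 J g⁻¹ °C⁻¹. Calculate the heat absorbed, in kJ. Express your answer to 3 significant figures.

q = 72.6 kJ

q = m c ΔT = 438.2 × 4.12 × (79.2 − 39.0)
q = 438.2 × 4.12 × 40.2 = 72580 J = 72.6 kJ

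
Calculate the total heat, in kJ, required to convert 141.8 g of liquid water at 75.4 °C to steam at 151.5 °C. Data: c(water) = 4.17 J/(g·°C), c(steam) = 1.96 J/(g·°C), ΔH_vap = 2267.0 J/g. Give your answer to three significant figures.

q1 (heat water 75.4→100.0 °C): 141.8 × 4.17 × 24.6 = 14546 J
q2 (vaporize at 100 °C): 141.8 × 2267.0 = 321461 J
q3 (heat steam 100.0→151.5 °C): 141.8 × 1.96 × 51.5 = 14313 J
Total: 14546 + 321461 + 14313 = 350320 J = 350 kJ

q = 350 kJ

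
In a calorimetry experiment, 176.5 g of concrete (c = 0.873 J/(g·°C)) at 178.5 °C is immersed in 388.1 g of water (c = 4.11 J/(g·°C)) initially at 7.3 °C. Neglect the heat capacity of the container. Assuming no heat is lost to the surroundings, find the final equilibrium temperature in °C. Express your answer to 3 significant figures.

Heat lost by concrete = heat gained by water.
(176.5)(0.873)(178.5 − T) = (388.1)(4.11)(T − 7.3)
154.0845 (178.5 − T) = 1595.091 (T − 7.3)
27504 − 154.0845 T = 1595.091 T − 11644
39148 = 1749.1755 T
T = 22.38 °C

T_f = 22.4 °C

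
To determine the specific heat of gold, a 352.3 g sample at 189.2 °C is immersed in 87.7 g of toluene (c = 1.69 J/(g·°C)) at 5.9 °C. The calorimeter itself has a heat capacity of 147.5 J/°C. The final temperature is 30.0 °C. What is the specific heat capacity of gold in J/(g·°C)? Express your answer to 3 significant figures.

q_gained = (87.7 × 1.69 + 147.5) × (30.0 − 5.9) = 7127 J
q_lost = 352.3 × c × (189.2 − 30.0) = 56086.16 c
Set equal: c = 7127 / 56086.16 = 0.127 J/(g·°C)

c = 0.127 J/(g·°C)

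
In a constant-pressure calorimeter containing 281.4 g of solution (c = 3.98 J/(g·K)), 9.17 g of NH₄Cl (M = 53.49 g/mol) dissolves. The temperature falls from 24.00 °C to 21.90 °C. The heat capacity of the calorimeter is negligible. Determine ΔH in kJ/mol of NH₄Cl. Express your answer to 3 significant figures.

|ΔT| = |21.90 − 24.00| = 2.10 °C
|q_surr| = (281.4 × 3.98) × 2.10 = 1119.972 × 2.10 = 2352 J
n(NH₄Cl) = 9.17 / 53.49 = 0.1714 mol
Temperature fell, so q_rxn = +|q_surr| = 2.352 kJ
ΔH = q_rxn / n = 13.72 kJ/mol

ΔH = 13.7 kJ/mol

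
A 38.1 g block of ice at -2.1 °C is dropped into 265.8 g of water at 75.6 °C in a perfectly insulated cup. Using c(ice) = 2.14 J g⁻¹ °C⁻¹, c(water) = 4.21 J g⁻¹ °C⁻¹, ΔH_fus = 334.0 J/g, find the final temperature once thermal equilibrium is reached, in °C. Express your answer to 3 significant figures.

T_f = 56.0 °C

Heat to bring ice to 0 °C and melt it: q₁ = 38.1×2.14×2.1 + 38.1×334.0 = 12897 J
Heat the water can supply cooling to 0 °C: 265.8×4.21×75.6 = 84597.8 J > q₁, so all ice melts.
Energy balance: 265.8×4.21×(75.6 − T) = 12897 + 38.1×4.21×(T − 0)
1119.018(75.6 − T) = 12897 + 160.401 T
84597.8 − 12897 = 1279.419 T
T = 71700.8 / 1279.419 = 56.04 °C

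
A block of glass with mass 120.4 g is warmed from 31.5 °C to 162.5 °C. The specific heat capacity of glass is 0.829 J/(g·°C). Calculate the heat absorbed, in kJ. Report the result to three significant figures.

q = 13.1 kJ

q = m c ΔT = 120.4 × 0.829 × (162.5 − 31.5)
q = 120.4 × 0.829 × 131.0 = 13080 J = 13.1 kJ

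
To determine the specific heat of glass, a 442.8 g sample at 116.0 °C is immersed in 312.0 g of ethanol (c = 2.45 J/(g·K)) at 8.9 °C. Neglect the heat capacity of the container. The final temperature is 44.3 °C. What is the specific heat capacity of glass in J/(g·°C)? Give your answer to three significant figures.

q_gained = (312.0 × 2.45) × (44.3 − 8.9) = 27060 J
q_lost = 442.8 × c × (116.0 − 44.3) = 31748.76 c
Set equal: c = 27060 / 31748.76 = 0.852 J/(g·°C)

c = 0.852 J/(g·°C)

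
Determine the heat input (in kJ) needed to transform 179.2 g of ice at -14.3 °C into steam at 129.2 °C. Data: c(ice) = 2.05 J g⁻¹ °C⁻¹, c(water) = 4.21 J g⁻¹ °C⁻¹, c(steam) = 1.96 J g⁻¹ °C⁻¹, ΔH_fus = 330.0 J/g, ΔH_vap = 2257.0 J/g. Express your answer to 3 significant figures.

q = 555 kJ

q1 (heat ice -14.3→0.0 °C): 179.2 × 2.05 × 14.3 = 5253 J
q2 (melt at 0 °C): 179.2 × 330.0 = 59136 J
q3 (heat water 0.0→100.0 °C): 179.2 × 4.21 × 100.0 = 75443 J
q4 (vaporize at 100 °C): 179.2 × 2257.0 = 404454 J
q5 (heat steam 100.0→129.2 °C): 179.2 × 1.96 × 29.2 = 10256 J
Total: 5253 + 59136 + 75443 + 404454 + 10256 = 554542 J = 555 kJ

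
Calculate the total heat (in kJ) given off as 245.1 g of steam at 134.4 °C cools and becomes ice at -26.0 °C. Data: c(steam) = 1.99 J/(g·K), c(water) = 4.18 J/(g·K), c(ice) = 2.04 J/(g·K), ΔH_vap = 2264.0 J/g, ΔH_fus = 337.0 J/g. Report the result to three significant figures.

q1 (cool steam 134.4→100 °C): 245.1 × 1.99 × 34.4 = 16779 J
q2 (condense at 100 °C): 245.1 × 2264.0 = 554906 J
q3 (cool water 100→0 °C): 245.1 × 4.18 × 100.0 = 102452 J
q4 (freeze at 0 °C): 245.1 × 337.0 = 82599 J
q5 (cool ice 0→-26.0 °C): 245.1 × 2.04 × 26.0 = 13000 J
Total: 16779 + 554906 + 102452 + 82599 + 13000 = 769736 J = 770 kJ

q = 770 kJ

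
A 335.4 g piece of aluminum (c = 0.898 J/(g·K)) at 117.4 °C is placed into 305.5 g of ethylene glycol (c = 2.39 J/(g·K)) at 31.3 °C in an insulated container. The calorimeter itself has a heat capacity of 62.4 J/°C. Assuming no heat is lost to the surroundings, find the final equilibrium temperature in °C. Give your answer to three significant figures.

T_f = 55.0 °C

Heat lost by aluminum = heat gained by ethylene glycol + calorimeter.
(335.4)(0.898)(117.4 − T) = [(305.5)(2.39) + 62.4](T − 31.3)
301.1892 (117.4 − T) = 792.545 (T − 31.3)
35360 − 301.1892 T = 792.545 T − 24807
60167 = 1093.7342 T
T = 55.01 °C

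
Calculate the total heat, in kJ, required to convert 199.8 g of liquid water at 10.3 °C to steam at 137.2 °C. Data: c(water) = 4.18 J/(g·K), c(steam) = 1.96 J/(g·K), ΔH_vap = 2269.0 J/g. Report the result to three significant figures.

q1 (heat water 10.3→100.0 °C): 199.8 × 4.18 × 89.7 = 74914 J
q2 (vaporize at 100 °C): 199.8 × 2269.0 = 453346 J
q3 (heat steam 100.0→137.2 °C): 199.8 × 1.96 × 37.2 = 14568 J
Total: 74914 + 453346 + 14568 = 542828 J = 543 kJ

q = 543 kJ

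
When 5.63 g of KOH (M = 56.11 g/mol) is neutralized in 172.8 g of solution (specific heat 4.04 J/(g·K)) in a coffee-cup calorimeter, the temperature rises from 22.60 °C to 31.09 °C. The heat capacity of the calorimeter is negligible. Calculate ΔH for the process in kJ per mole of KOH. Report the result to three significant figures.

|ΔT| = |31.09 − 22.60| = 8.49 °C
|q_surr| = (172.8 × 4.04) × 8.49 = 698.112 × 8.49 = 5927 J
n(KOH) = 5.63 / 56.11 = 0.1003 mol
Temperature rose, so q_rxn = −|q_surr| = -5.927 kJ
ΔH = q_rxn / n = -59.09 kJ/mol

ΔH = -59.1 kJ/mol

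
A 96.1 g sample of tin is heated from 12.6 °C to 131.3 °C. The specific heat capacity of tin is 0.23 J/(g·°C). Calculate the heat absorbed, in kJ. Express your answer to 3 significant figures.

q = m c ΔT = 96.1 × 0.23 × (131.3 − 12.6)
q = 96.1 × 0.23 × 118.7 = 2624 J = 2.62 kJ

q = 2.62 kJ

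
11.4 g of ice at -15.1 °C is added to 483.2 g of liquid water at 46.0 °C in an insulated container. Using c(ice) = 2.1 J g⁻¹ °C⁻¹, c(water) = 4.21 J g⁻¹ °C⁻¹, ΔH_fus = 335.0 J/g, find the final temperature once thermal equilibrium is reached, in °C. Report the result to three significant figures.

Heat to bring ice to 0 °C and melt it: q₁ = 11.4×2.1×15.1 + 11.4×335.0 = 4180.5 J
Heat the water can supply cooling to 0 °C: 483.2×4.21×46.0 = 93576.5 J > q₁, so all ice melts.
Energy balance: 483.2×4.21×(46.0 − T) = 4180.5 + 11.4×4.21×(T − 0)
2034.272(46.0 − T) = 4180.5 + 47.994 T
93576.5 − 4180.5 = 2082.266 T
T = 89396.0 / 2082.266 = 42.93 °C

T_f = 42.9 °C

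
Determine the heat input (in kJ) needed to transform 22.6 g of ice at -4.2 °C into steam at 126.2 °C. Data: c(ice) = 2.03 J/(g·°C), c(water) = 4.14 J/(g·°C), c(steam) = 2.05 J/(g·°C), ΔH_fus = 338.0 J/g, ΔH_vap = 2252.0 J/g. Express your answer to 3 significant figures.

q = 69.3 kJ

q1 (heat ice -4.2→0.0 °C): 22.6 × 2.03 × 4.2 = 193 J
q2 (melt at 0 °C): 22.6 × 338.0 = 7639 J
q3 (heat water 0.0→100.0 °C): 22.6 × 4.14 × 100.0 = 9356 J
q4 (vaporize at 100 °C): 22.6 × 2252.0 = 50895 J
q5 (heat steam 100.0→126.2 °C): 22.6 × 2.05 × 26.2 = 1214 J
Total: 193 + 7639 + 9356 + 50895 + 1214 = 69297 J = 69.3 kJ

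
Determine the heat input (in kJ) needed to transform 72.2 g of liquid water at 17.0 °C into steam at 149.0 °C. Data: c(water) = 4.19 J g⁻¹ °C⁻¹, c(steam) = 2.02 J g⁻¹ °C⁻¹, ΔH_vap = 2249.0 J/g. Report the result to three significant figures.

q = 195 kJ

q1 (heat water 17.0→100.0 °C): 72.2 × 4.19 × 83.0 = 25109 J
q2 (vaporize at 100 °C): 72.2 × 2249.0 = 162378 J
q3 (heat steam 100.0→149.0 °C): 72.2 × 2.02 × 49.0 = 7146 J
Total: 25109 + 162378 + 7146 = 194633 J = 195 kJ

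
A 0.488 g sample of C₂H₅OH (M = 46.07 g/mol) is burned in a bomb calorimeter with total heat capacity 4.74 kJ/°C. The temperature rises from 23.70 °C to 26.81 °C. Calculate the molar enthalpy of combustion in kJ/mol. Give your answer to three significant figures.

ΔT = 26.81 − 23.70 = 3.11 °C
q_cal = C_cal × ΔT = 4.74 × 3.11 = 14.7414 kJ
n = 0.488 / 46.07 = 0.01059 mol
q_rxn = −q_cal = -14.7414 kJ
ΔH = -14.7414 / 0.01059 = -1392 kJ/mol

ΔH = -1390 kJ/mol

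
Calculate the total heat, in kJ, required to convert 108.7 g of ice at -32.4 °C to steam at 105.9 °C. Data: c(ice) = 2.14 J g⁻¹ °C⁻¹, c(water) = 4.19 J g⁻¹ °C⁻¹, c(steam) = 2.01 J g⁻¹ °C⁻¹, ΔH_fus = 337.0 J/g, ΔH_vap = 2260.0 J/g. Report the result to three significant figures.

q1 (heat ice -32.4→0.0 °C): 108.7 × 2.14 × 32.4 = 7537 J
q2 (melt at 0 °C): 108.7 × 337.0 = 36632 J
q3 (heat water 0.0→100.0 °C): 108.7 × 4.19 × 100.0 = 45545 J
q4 (vaporize at 100 °C): 108.7 × 2260.0 = 245662 J
q5 (heat steam 100.0→105.9 °C): 108.7 × 2.01 × 5.9 = 1289 J
Total: 7537 + 36632 + 45545 + 245662 + 1289 = 336665 J = 337 kJ

q = 337 kJ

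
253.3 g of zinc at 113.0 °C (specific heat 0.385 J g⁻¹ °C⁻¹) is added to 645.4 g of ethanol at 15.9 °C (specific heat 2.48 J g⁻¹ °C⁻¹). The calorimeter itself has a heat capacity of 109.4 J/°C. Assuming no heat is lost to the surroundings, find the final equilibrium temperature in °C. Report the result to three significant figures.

Heat lost by zinc = heat gained by ethanol + calorimeter.
(253.3)(0.385)(113.0 − T) = [(645.4)(2.48) + 109.4](T − 15.9)
97.5205 (113.0 − T) = 1709.992 (T − 15.9)
11020 − 97.5205 T = 1709.992 T − 27189
38209 = 1807.5125 T
T = 21.14 °C

T_f = 21.1 °C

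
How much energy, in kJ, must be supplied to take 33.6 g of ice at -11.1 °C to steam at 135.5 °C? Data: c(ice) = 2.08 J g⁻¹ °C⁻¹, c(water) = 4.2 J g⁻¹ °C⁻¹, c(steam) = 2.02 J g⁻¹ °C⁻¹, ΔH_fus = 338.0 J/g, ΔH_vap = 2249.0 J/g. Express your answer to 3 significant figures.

q = 104 kJ

q1 (heat ice -11.1→0.0 °C): 33.6 × 2.08 × 11.1 = 776 J
q2 (melt at 0 °C): 33.6 × 338.0 = 11357 J
q3 (heat water 0.0→100.0 °C): 33.6 × 4.2 × 100.0 = 14112 J
q4 (vaporize at 100 °C): 33.6 × 2249.0 = 75566 J
q5 (heat steam 100.0→135.5 °C): 33.6 × 2.02 × 35.5 = 2409 J
Total: 776 + 11357 + 14112 + 75566 + 2409 = 104220 J = 104 kJ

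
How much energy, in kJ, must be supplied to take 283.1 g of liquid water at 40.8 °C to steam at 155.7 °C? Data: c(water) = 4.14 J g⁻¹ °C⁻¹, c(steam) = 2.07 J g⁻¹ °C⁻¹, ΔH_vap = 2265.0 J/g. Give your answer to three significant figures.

q1 (heat water 40.8→100.0 °C): 283.1 × 4.14 × 59.2 = 69384 J
q2 (vaporize at 100 °C): 283.1 × 2265.0 = 641222 J
q3 (heat steam 100.0→155.7 °C): 283.1 × 2.07 × 55.7 = 32641 J
Total: 69384 + 641222 + 32641 = 743247 J = 743 kJ

q = 743 kJ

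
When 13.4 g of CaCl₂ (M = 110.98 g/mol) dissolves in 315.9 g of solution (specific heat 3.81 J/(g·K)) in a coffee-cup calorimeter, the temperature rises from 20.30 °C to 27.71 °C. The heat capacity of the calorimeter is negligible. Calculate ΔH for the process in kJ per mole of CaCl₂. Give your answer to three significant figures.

ΔH = -73.9 kJ/mol

|ΔT| = |27.71 − 20.30| = 7.41 °C
|q_surr| = (315.9 × 3.81) × 7.41 = 1203.579 × 7.41 = 8919 J
n(CaCl₂) = 13.4 / 110.98 = 0.1207 mol
Temperature rose, so q_rxn = −|q_surr| = -8.919 kJ
ΔH = q_rxn / n = -73.89 kJ/mol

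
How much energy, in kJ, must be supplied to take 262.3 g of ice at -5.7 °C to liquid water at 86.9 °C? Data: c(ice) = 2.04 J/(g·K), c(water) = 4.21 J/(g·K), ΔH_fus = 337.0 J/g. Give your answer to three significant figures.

q = 187 kJ

q1 (heat ice -5.7→0.0 °C): 262.3 × 2.04 × 5.7 = 3050 J
q2 (melt at 0 °C): 262.3 × 337.0 = 88395 J
q3 (heat water 0.0→86.9 °C): 262.3 × 4.21 × 86.9 = 95962 J
Total: 3050 + 88395 + 95962 = 187407 J = 187 kJ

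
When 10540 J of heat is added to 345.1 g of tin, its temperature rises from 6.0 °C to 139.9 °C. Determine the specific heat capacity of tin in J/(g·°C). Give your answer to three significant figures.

c = q / (m ΔT) = 10540 / (345.1 × 133.9)
c = 10540 / 46208.89 = 0.228 J/(g·°C)

c = 0.228 J/(g·°C)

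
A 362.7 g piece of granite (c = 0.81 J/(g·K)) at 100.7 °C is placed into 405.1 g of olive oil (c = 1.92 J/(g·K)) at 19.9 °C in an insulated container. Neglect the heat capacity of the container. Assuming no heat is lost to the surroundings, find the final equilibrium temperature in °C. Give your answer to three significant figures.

Heat lost by granite = heat gained by olive oil.
(362.7)(0.81)(100.7 − T) = (405.1)(1.92)(T − 19.9)
293.787 (100.7 − T) = 777.792 (T − 19.9)
29584 − 293.787 T = 777.792 T − 15478
45062 = 1071.579 T
T = 42.05 °C

T_f = 42.1 °C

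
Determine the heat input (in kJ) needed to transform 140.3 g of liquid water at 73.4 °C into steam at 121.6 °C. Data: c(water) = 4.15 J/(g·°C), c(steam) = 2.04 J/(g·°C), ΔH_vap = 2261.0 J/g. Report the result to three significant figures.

q1 (heat water 73.4→100.0 °C): 140.3 × 4.15 × 26.6 = 15488 J
q2 (vaporize at 100 °C): 140.3 × 2261.0 = 317218 J
q3 (heat steam 100.0→121.6 °C): 140.3 × 2.04 × 21.6 = 6182 J
Total: 15488 + 317218 + 6182 = 338888 J = 339 kJ

q = 339 kJ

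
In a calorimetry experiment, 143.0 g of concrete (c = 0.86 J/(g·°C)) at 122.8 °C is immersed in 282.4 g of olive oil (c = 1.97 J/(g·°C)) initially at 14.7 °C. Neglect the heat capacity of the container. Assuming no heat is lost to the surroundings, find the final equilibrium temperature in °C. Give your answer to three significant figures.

Heat lost by concrete = heat gained by olive oil.
(143.0)(0.86)(122.8 − T) = (282.4)(1.97)(T − 14.7)
122.98 (122.8 − T) = 556.328 (T − 14.7)
15102 − 122.98 T = 556.328 T − 8178.0
23280.0 = 679.308 T
T = 34.27 °C

T_f = 34.3 °C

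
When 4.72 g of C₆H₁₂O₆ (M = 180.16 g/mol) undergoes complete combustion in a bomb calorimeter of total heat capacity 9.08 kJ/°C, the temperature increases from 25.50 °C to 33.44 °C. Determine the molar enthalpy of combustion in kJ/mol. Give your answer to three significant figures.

ΔT = 33.44 − 25.50 = 7.94 °C
q_cal = C_cal × ΔT = 9.08 × 7.94 = 72.0952 kJ
n = 4.72 / 180.16 = 0.02620 mol
q_rxn = −q_cal = -72.0952 kJ
ΔH = -72.0952 / 0.02620 = -2752 kJ/mol

ΔH = -2750 kJ/mol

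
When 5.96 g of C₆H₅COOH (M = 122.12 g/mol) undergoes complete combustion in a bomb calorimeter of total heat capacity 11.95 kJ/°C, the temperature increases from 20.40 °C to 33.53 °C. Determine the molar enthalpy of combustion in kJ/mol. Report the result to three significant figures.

ΔT = 33.53 − 20.40 = 13.13 °C
q_cal = C_cal × ΔT = 11.95 × 13.13 = 156.9035 kJ
n = 5.96 / 122.12 = 0.048804 mol
q_rxn = −q_cal = -156.9035 kJ
ΔH = -156.9035 / 0.048804 = -3214.97 kJ/mol

ΔH = -3210 kJ/mol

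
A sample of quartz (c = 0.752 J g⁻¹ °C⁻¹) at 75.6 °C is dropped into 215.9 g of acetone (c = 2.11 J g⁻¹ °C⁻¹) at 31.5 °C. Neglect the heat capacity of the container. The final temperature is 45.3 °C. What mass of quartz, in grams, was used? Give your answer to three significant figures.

m = 276 g

q_gained = (215.9 × 2.11) × (45.3 − 31.5) = 6287 J
q_lost = m × 0.752 × (75.6 − 45.3) = 22.7856 m
m = 6287 / 22.7856 = 276 g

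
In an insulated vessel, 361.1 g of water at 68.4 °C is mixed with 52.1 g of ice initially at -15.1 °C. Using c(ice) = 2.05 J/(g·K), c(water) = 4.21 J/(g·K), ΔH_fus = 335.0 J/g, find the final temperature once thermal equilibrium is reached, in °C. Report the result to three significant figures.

Heat to bring ice to 0 °C and melt it: q₁ = 52.1×2.05×15.1 + 52.1×335.0 = 19066 J
Heat the water can supply cooling to 0 °C: 361.1×4.21×68.4 = 103984 J > q₁, so all ice melts.
Energy balance: 361.1×4.21×(68.4 − T) = 19066 + 52.1×4.21×(T − 0)
1520.231(68.4 − T) = 19066 + 219.341 T
103984 − 19066 = 1739.572 T
T = 84918 / 1739.572 = 48.82 °C

T_f = 48.8 °C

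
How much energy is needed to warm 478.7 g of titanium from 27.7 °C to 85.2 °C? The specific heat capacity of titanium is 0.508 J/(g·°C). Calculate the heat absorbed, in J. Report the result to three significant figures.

q = m c ΔT = 478.7 × 0.508 × (85.2 − 27.7)
q = 478.7 × 0.508 × 57.5 = 13980 J

q = 14000 J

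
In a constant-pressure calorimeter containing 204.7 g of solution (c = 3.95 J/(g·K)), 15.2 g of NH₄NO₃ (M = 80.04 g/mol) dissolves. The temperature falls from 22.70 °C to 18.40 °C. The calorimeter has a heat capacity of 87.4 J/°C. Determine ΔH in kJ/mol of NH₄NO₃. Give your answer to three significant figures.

ΔH = 20.3 kJ/mol

|ΔT| = |18.40 − 22.70| = 4.30 °C
|q_surr| = (204.7 × 3.95 + 87.4) × 4.30 = 895.965 × 4.30 = 3853 J
n(NH₄NO₃) = 15.2 / 80.04 = 0.1899 mol
Temperature fell, so q_rxn = +|q_surr| = 3.853 kJ
ΔH = q_rxn / n = 20.29 kJ/mol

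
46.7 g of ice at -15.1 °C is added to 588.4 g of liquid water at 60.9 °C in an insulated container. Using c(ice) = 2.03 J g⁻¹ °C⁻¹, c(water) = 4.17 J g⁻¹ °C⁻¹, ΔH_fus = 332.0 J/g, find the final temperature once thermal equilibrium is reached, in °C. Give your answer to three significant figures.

T_f = 50.0 °C

Heat to bring ice to 0 °C and melt it: q₁ = 46.7×2.03×15.1 + 46.7×332.0 = 16936 J
Heat the water can supply cooling to 0 °C: 588.4×4.17×60.9 = 149426 J > q₁, so all ice melts.
Energy balance: 588.4×4.17×(60.9 − T) = 16936 + 46.7×4.17×(T − 0)
2453.628(60.9 − T) = 16936 + 194.739 T
149426 − 16936 = 2648.367 T
T = 132490 / 2648.367 = 50.03 °C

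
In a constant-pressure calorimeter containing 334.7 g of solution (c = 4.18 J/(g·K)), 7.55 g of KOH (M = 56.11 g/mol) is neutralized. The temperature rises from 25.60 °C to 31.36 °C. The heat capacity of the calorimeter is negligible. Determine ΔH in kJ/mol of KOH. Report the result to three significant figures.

|ΔT| = |31.36 − 25.60| = 5.76 °C
|q_surr| = (334.7 × 4.18) × 5.76 = 1399.046 × 5.76 = 8059 J
n(KOH) = 7.55 / 56.11 = 0.1346 mol
Temperature rose, so q_rxn = −|q_surr| = -8.059 kJ
ΔH = q_rxn / n = -59.87 kJ/mol

ΔH = -59.9 kJ/mol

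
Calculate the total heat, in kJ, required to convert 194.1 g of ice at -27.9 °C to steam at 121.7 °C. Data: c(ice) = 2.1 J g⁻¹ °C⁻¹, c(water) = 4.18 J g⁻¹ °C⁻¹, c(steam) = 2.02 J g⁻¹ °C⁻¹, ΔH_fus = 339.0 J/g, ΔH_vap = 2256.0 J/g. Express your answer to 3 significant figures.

q1 (heat ice -27.9→0.0 °C): 194.1 × 2.1 × 27.9 = 11372 J
q2 (melt at 0 °C): 194.1 × 339.0 = 65800 J
q3 (heat water 0.0→100.0 °C): 194.1 × 4.18 × 100.0 = 81134 J
q4 (vaporize at 100 °C): 194.1 × 2256.0 = 437890 J
q5 (heat steam 100.0→121.7 °C): 194.1 × 2.02 × 21.7 = 8508 J
Total: 11372 + 65800 + 81134 + 437890 + 8508 = 604704 J = 605 kJ

q = 605 kJ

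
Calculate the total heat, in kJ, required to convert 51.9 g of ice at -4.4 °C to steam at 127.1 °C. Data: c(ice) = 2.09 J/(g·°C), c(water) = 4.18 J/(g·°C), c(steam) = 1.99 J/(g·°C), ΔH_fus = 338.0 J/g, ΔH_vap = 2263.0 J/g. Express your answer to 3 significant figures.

q = 160 kJ

q1 (heat ice -4.4→0.0 °C): 51.9 × 2.09 × 4.4 = 477 J
q2 (melt at 0 °C): 51.9 × 338.0 = 17542 J
q3 (heat water 0.0→100.0 °C): 51.9 × 4.18 × 100.0 = 21694 J
q4 (vaporize at 100 °C): 51.9 × 2263.0 = 117450 J
q5 (heat steam 100.0→127.1 °C): 51.9 × 1.99 × 27.1 = 2799 J
Total: 477 + 17542 + 21694 + 117450 + 2799 = 159962 J = 160 kJ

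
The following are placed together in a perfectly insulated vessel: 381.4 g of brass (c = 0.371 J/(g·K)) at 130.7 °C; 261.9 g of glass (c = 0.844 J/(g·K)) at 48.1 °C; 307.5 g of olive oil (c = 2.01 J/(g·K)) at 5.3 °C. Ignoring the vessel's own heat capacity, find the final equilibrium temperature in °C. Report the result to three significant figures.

Σ mᵢcᵢ(T − Tᵢ) = 0  ⇒  T = Σ mᵢcᵢTᵢ / Σ mᵢcᵢ
Σ mᵢcᵢ = 381.4×0.371 + 261.9×0.844 + 307.5×2.01 = 980.6180
Σ mᵢcᵢTᵢ = 141.4994×130.7 + 221.0436×48.1 + 618.075×5.3 = 32402
T = 32402 / 980.6180 = 33.04 °C

T_f = 33.0 °C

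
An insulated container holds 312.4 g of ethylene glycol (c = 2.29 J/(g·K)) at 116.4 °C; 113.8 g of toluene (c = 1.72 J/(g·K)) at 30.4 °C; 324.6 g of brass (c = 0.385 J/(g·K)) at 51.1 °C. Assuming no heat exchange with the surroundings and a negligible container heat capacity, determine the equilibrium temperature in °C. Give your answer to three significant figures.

T_f = 92.3 °C

Σ mᵢcᵢ(T − Tᵢ) = 0  ⇒  T = Σ mᵢcᵢTᵢ / Σ mᵢcᵢ
Σ mᵢcᵢ = 312.4×2.29 + 113.8×1.72 + 324.6×0.385 = 1036.103
Σ mᵢcᵢTᵢ = 715.396×116.4 + 195.736×30.4 + 124.971×51.1 = 95608
T = 95608 / 1036.103 = 92.28 °C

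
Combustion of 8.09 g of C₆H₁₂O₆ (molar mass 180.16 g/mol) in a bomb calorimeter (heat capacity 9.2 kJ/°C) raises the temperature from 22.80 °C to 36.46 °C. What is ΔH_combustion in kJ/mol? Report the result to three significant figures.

ΔH = -2800 kJ/mol

ΔT = 36.46 − 22.80 = 13.66 °C
q_cal = C_cal × ΔT = 9.2 × 13.66 = 125.672 kJ
n = 8.09 / 180.16 = 0.04490 mol
q_rxn = −q_cal = -125.672 kJ
ΔH = -125.672 / 0.04490 = -2799 kJ/mol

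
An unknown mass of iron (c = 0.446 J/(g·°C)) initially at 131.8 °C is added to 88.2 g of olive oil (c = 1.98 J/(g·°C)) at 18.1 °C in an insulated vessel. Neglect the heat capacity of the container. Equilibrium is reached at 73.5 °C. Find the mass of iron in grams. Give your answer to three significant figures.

m = 372 g

q_gained = (88.2 × 1.98) × (73.5 − 18.1) = 9675 J
q_lost = m × 0.446 × (131.8 − 73.5) = 26.0018 m
m = 9675 / 26.0018 = 372 g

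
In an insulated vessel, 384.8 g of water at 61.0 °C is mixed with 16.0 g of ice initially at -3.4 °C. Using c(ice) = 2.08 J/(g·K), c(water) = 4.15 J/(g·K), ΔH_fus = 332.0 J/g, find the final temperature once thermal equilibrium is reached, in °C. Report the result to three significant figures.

T_f = 55.3 °C

Heat to bring ice to 0 °C and melt it: q₁ = 16.0×2.08×3.4 + 16.0×332.0 = 5425.2 J
Heat the water can supply cooling to 0 °C: 384.8×4.15×61.0 = 97412.1 J > q₁, so all ice melts.
Energy balance: 384.8×4.15×(61.0 − T) = 5425.2 + 16.0×4.15×(T − 0)
1596.92(61.0 − T) = 5425.2 + 66.4 T
97412.1 − 5425.2 = 1663.32 T
T = 91986.9 / 1663.32 = 55.30 °C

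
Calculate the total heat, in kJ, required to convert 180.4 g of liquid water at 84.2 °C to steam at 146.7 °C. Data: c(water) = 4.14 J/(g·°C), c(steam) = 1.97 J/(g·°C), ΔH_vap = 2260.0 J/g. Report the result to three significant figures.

q = 436 kJ

q1 (heat water 84.2→100.0 °C): 180.4 × 4.14 × 15.8 = 11800 J
q2 (vaporize at 100 °C): 180.4 × 2260.0 = 407704 J
q3 (heat steam 100.0→146.7 °C): 180.4 × 1.97 × 46.7 = 16597 J
Total: 11800 + 407704 + 16597 = 436101 J = 436 kJ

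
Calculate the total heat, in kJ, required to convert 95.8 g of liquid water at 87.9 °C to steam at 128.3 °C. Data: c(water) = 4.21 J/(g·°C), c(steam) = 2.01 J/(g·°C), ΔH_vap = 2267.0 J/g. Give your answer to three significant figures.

q = 228 kJ

q1 (heat water 87.9→100.0 °C): 95.8 × 4.21 × 12.1 = 4880 J
q2 (vaporize at 100 °C): 95.8 × 2267.0 = 217179 J
q3 (heat steam 100.0→128.3 °C): 95.8 × 2.01 × 28.3 = 5449 J
Total: 4880 + 217179 + 5449 = 227508 J = 228 kJ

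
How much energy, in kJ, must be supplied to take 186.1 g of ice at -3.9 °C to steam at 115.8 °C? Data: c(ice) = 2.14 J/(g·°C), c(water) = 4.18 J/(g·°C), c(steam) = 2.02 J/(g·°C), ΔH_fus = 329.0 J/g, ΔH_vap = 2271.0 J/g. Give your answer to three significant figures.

q = 569 kJ

q1 (heat ice -3.9→0.0 °C): 186.1 × 2.14 × 3.9 = 1553 J
q2 (melt at 0 °C): 186.1 × 329.0 = 61227 J
q3 (heat water 0.0→100.0 °C): 186.1 × 4.18 × 100.0 = 77790 J
q4 (vaporize at 100 °C): 186.1 × 2271.0 = 422633 J
q5 (heat steam 100.0→115.8 °C): 186.1 × 2.02 × 15.8 = 5940 J
Total: 1553 + 61227 + 77790 + 422633 + 5940 = 569143 J = 569 kJ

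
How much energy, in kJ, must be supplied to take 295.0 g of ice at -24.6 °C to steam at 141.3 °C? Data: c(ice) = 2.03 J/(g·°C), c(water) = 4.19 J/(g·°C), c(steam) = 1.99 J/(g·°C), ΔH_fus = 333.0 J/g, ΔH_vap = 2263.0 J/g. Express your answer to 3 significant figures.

q = 928 kJ

q1 (heat ice -24.6→0.0 °C): 295.0 × 2.03 × 24.6 = 14732 J
q2 (melt at 0 °C): 295.0 × 333.0 = 98235 J
q3 (heat water 0.0→100.0 °C): 295.0 × 4.19 × 100.0 = 123605 J
q4 (vaporize at 100 °C): 295.0 × 2263.0 = 667585 J
q5 (heat steam 100.0→141.3 °C): 295.0 × 1.99 × 41.3 = 24245 J
Total: 14732 + 98235 + 123605 + 667585 + 24245 = 928402 J = 928 kJ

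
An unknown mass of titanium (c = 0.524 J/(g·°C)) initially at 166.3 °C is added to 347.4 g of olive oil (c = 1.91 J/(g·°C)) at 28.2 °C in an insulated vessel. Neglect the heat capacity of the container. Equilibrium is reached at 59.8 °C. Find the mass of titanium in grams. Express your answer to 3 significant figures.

m = 376 g

q_gained = (347.4 × 1.91) × (59.8 − 28.2) = 20970 J
q_lost = m × 0.524 × (166.3 − 59.8) = 55.806 m
m = 20970 / 55.806 = 376 g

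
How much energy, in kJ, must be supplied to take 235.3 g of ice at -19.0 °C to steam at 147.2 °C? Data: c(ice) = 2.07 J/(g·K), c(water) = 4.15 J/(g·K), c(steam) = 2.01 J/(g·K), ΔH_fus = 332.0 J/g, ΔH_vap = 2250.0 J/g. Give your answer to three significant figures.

q = 737 kJ

q1 (heat ice -19.0→0.0 °C): 235.3 × 2.07 × 19.0 = 9254 J
q2 (melt at 0 °C): 235.3 × 332.0 = 78120 J
q3 (heat water 0.0→100.0 °C): 235.3 × 4.15 × 100.0 = 97650 J
q4 (vaporize at 100 °C): 235.3 × 2250.0 = 529425 J
q5 (heat steam 100.0→147.2 °C): 235.3 × 2.01 × 47.2 = 22323 J
Total: 9254 + 78120 + 97650 + 529425 + 22323 = 736772 J = 737 kJ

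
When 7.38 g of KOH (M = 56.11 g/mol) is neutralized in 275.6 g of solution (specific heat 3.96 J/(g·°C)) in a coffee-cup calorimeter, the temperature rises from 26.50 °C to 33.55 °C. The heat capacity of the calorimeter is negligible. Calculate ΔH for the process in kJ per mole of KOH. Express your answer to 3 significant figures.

|ΔT| = |33.55 − 26.50| = 7.05 °C
|q_surr| = (275.6 × 3.96) × 7.05 = 1091.376 × 7.05 = 7694 J
n(KOH) = 7.38 / 56.11 = 0.1315 mol
Temperature rose, so q_rxn = −|q_surr| = -7.694 kJ
ΔH = q_rxn / n = -58.51 kJ/mol

ΔH = -58.5 kJ/mol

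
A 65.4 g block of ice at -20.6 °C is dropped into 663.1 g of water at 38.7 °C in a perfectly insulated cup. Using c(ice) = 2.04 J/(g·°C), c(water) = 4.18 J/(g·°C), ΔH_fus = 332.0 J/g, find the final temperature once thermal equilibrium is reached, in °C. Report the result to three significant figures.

Heat to bring ice to 0 °C and melt it: q₁ = 65.4×2.04×20.6 + 65.4×332.0 = 24461 J
Heat the water can supply cooling to 0 °C: 663.1×4.18×38.7 = 107267 J > q₁, so all ice melts.
Energy balance: 663.1×4.18×(38.7 − T) = 24461 + 65.4×4.18×(T − 0)
2771.758(38.7 − T) = 24461 + 273.372 T
107267 − 24461 = 3045.130 T
T = 82806 / 3045.130 = 27.19 °C

T_f = 27.2 °C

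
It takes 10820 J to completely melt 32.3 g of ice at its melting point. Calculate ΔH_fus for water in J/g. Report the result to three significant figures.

ΔH_fus = 335 J/g

ΔH_fus = q / m = 10820 / 32.3 = 335 J/g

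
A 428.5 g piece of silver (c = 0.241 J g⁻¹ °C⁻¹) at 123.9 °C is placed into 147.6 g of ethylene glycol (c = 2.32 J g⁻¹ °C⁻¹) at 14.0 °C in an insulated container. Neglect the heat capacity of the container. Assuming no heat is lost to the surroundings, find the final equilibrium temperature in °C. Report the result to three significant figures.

T_f = 39.5 °C

Heat lost by silver = heat gained by ethylene glycol.
(428.5)(0.241)(123.9 − T) = (147.6)(2.32)(T − 14.0)
103.2685 (123.9 − T) = 342.432 (T − 14.0)
12795 − 103.2685 T = 342.432 T − 4794.0
17589.0 = 445.7005 T
T = 39.46 °C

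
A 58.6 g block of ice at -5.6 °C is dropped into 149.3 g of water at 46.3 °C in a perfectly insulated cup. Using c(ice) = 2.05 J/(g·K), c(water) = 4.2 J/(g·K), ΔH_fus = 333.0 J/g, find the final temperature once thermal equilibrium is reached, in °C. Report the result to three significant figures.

Heat to bring ice to 0 °C and melt it: q₁ = 58.6×2.05×5.6 + 58.6×333.0 = 20187 J
Heat the water can supply cooling to 0 °C: 149.3×4.2×46.3 = 29032.9 J > q₁, so all ice melts.
Energy balance: 149.3×4.2×(46.3 − T) = 20187 + 58.6×4.2×(T − 0)
627.06(46.3 − T) = 20187 + 246.12 T
29032.9 − 20187 = 873.18 T
T = 8845.9 / 873.18 = 10.13 °C

T_f = 10.1 °C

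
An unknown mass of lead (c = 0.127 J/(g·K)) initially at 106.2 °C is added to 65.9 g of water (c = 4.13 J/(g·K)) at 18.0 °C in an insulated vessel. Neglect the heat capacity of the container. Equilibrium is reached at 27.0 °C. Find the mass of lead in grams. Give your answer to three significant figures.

m = 244 g

q_gained = (65.9 × 4.13) × (27.0 − 18.0) = 2450 J
q_lost = m × 0.127 × (106.2 − 27.0) = 10.0584 m
m = 2450 / 10.0584 = 244 g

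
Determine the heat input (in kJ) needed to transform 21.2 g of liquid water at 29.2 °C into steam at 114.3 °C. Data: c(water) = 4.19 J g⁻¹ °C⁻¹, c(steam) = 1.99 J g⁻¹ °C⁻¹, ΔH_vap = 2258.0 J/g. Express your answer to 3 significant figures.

q = 54.8 kJ

q1 (heat water 29.2→100.0 °C): 21.2 × 4.19 × 70.8 = 6289 J
q2 (vaporize at 100 °C): 21.2 × 2258.0 = 47870 J
q3 (heat steam 100.0→114.3 °C): 21.2 × 1.99 × 14.3 = 603 J
Total: 6289 + 47870 + 603 = 54762 J = 54.8 kJ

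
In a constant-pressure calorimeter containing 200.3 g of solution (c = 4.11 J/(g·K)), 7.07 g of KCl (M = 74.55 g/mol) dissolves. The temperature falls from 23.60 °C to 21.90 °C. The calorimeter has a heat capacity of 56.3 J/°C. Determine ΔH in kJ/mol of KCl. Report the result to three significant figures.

ΔH = 15.8 kJ/mol

|ΔT| = |21.90 − 23.60| = 1.70 °C
|q_surr| = (200.3 × 4.11 + 56.3) × 1.70 = 879.533 × 1.70 = 1495 J
n(KCl) = 7.07 / 74.55 = 0.09484 mol
Temperature fell, so q_rxn = +|q_surr| = 1.495 kJ
ΔH = q_rxn / n = 15.76 kJ/mol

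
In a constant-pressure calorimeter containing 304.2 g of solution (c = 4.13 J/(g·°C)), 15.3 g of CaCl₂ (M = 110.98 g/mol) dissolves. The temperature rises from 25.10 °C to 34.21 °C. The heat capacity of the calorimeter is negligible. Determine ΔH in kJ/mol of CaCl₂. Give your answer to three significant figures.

|ΔT| = |34.21 − 25.10| = 9.11 °C
|q_surr| = (304.2 × 4.13) × 9.11 = 1256.346 × 9.11 = 11450 J
n(CaCl₂) = 15.3 / 110.98 = 0.1379 mol
Temperature rose, so q_rxn = −|q_surr| = -11.45 kJ
ΔH = q_rxn / n = -83.03 kJ/mol

ΔH = -83.0 kJ/mol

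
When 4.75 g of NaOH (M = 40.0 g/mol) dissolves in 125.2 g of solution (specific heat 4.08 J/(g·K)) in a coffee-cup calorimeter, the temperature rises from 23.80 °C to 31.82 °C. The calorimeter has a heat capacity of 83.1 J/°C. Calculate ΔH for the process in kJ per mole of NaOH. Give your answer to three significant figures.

|ΔT| = |31.82 − 23.80| = 8.02 °C
|q_surr| = (125.2 × 4.08 + 83.1) × 8.02 = 593.916 × 8.02 = 4763 J
n(NaOH) = 4.75 / 40.0 = 0.1188 mol
Temperature rose, so q_rxn = −|q_surr| = -4.763 kJ
ΔH = q_rxn / n = -40.09 kJ/mol

ΔH = -40.1 kJ/mol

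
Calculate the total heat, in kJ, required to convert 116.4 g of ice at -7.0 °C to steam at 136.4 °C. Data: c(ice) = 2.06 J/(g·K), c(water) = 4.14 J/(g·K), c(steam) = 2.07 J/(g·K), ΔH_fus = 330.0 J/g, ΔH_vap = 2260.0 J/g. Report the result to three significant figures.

q = 360 kJ

q1 (heat ice -7.0→0.0 °C): 116.4 × 2.06 × 7.0 = 1678 J
q2 (melt at 0 °C): 116.4 × 330.0 = 38412 J
q3 (heat water 0.0→100.0 °C): 116.4 × 4.14 × 100.0 = 48190 J
q4 (vaporize at 100 °C): 116.4 × 2260.0 = 263064 J
q5 (heat steam 100.0→136.4 °C): 116.4 × 2.07 × 36.4 = 8771 J
Total: 1678 + 38412 + 48190 + 263064 + 8771 = 360115 J = 360 kJ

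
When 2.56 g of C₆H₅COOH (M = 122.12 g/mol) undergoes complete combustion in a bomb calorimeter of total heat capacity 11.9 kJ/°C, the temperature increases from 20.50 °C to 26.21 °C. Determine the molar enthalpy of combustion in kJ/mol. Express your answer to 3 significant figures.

ΔT = 26.21 − 20.50 = 5.71 °C
q_cal = C_cal × ΔT = 11.9 × 5.71 = 67.949 kJ
n = 2.56 / 122.12 = 0.02096 mol
q_rxn = −q_cal = -67.949 kJ
ΔH = -67.949 / 0.02096 = -3242 kJ/mol

ΔH = -3240 kJ/mol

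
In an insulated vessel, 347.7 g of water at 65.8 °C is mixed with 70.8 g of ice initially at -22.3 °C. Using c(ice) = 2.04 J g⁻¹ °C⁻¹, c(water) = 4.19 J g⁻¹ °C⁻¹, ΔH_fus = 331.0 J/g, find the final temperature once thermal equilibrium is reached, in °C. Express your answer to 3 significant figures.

T_f = 39.5 °C

Heat to bring ice to 0 °C and melt it: q₁ = 70.8×2.04×22.3 + 70.8×331.0 = 26656 J
Heat the water can supply cooling to 0 °C: 347.7×4.19×65.8 = 95861.6 J > q₁, so all ice melts.
Energy balance: 347.7×4.19×(65.8 − T) = 26656 + 70.8×4.19×(T − 0)
1456.863(65.8 − T) = 26656 + 296.652 T
95861.6 − 26656 = 1753.515 T
T = 69205.6 / 1753.515 = 39.47 °C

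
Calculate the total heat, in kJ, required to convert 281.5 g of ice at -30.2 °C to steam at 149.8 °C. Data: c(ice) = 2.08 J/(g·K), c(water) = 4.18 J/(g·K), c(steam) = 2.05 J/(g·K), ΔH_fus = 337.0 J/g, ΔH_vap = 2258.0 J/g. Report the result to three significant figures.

q = 895 kJ

q1 (heat ice -30.2→0.0 °C): 281.5 × 2.08 × 30.2 = 17683 J
q2 (melt at 0 °C): 281.5 × 337.0 = 94866 J
q3 (heat water 0.0→100.0 °C): 281.5 × 4.18 × 100.0 = 117667 J
q4 (vaporize at 100 °C): 281.5 × 2258.0 = 635627 J
q5 (heat steam 100.0→149.8 °C): 281.5 × 2.05 × 49.8 = 28738 J
Total: 17683 + 94866 + 117667 + 635627 + 28738 = 894581 J = 895 kJ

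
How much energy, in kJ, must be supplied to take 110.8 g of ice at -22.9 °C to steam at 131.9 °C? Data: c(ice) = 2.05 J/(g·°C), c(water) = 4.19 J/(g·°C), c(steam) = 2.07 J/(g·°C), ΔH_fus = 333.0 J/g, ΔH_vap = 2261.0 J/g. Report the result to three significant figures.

q1 (heat ice -22.9→0.0 °C): 110.8 × 2.05 × 22.9 = 5202 J
q2 (melt at 0 °C): 110.8 × 333.0 = 36896 J
q3 (heat water 0.0→100.0 °C): 110.8 × 4.19 × 100.0 = 46425 J
q4 (vaporize at 100 °C): 110.8 × 2261.0 = 250519 J
q5 (heat steam 100.0→131.9 °C): 110.8 × 2.07 × 31.9 = 7316 J
Total: 5202 + 36896 + 46425 + 250519 + 7316 = 346358 J = 346 kJ

q = 346 kJ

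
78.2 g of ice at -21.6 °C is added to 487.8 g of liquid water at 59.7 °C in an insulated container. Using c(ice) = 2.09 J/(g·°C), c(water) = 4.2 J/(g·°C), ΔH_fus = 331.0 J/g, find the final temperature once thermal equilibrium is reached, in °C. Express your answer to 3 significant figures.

T_f = 39.1 °C

Heat to bring ice to 0 °C and melt it: q₁ = 78.2×2.09×21.6 + 78.2×331.0 = 29414 J
Heat the water can supply cooling to 0 °C: 487.8×4.2×59.7 = 122311 J > q₁, so all ice melts.
Energy balance: 487.8×4.2×(59.7 − T) = 29414 + 78.2×4.2×(T − 0)
2048.76(59.7 − T) = 29414 + 328.44 T
122311 − 29414 = 2377.20 T
T = 92897 / 2377.20 = 39.08 °C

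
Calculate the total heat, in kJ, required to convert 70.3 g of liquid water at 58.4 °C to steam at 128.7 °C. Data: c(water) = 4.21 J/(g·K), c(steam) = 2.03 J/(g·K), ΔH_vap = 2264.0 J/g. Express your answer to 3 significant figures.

q1 (heat water 58.4→100.0 °C): 70.3 × 4.21 × 41.6 = 12312 J
q2 (vaporize at 100 °C): 70.3 × 2264.0 = 159159 J
q3 (heat steam 100.0→128.7 °C): 70.3 × 2.03 × 28.7 = 4096 J
Total: 12312 + 159159 + 4096 = 175567 J = 176 kJ

q = 176 kJ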